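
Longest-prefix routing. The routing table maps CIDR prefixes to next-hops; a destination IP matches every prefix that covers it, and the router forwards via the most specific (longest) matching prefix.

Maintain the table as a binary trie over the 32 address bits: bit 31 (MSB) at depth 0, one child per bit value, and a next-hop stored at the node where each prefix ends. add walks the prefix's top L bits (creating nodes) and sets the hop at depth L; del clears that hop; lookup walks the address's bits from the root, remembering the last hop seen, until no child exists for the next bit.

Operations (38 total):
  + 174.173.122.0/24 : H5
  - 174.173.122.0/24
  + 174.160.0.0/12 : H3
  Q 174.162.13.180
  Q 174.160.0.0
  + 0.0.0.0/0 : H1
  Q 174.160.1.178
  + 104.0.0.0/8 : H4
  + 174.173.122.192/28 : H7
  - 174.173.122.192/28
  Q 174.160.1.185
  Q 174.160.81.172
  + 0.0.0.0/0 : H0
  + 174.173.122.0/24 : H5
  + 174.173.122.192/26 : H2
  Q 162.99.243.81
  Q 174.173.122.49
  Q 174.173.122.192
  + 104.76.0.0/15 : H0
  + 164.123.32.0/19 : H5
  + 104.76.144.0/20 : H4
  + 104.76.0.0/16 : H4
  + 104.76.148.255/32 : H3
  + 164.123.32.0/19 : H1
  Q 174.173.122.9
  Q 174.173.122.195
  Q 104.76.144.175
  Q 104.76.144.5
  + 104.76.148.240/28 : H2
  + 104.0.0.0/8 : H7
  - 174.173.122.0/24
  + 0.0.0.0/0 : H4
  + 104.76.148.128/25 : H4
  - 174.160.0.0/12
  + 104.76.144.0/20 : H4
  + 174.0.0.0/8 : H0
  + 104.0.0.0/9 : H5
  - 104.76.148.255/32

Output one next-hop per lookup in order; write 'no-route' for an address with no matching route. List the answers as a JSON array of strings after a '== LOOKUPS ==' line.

Process each operation:
  + 174.173.122.0/24 (H5) depth=24
  - 174.173.122.0/24 clear@24
  + 174.160.0.0/12 (H3) depth=12
  lookup 174.162.13.180: bits 101011101010 walk d0:-→d1:-→d2:-→d3:-→d4:-→d5:-→d6:-→d7:-→d8:-→d9:-→d10:-→d11:-→d12:H3 -> H3
  lookup 174.160.0.0: bits 101011101010 walk d0:-→d1:-→d2:-→d3:-→d4:-→d5:-→d6:-→d7:-→d8:-→d9:-→d10:-→d11:-→d12:H3 -> H3
  + 0.0.0.0/0 (H1) depth=0
  lookup 174.160.1.178: bits 101011101010 walk d0:H1→d1:-→d2:-→d3:-→d4:-→d5:-→d6:-→d7:-→d8:-→d9:-→d10:-→d11:-→d12:H3 -> H3
  + 104.0.0.0/8 (H4) depth=8
  + 174.173.122.192/28 (H7) depth=28
  - 174.173.122.192/28 clear@28
  lookup 174.160.1.185: bits 101011101010 walk d0:H1→d1:-→d2:-→d3:-→d4:-→d5:-→d6:-→d7:-→d8:-→d9:-→d10:-→d11:-→d12:H3 -> H3
  lookup 174.160.81.172: bits 101011101010 walk d0:H1→d1:-→d2:-→d3:-→d4:-→d5:-→d6:-→d7:-→d8:-→d9:-→d10:-→d11:-→d12:H3 -> H3
  + 0.0.0.0/0 (H0) depth=0
  + 174.173.122.0/24 (H5) depth=24
  + 174.173.122.192/26 (H2) depth=26
  lookup 162.99.243.81: bits 1010 walk d0:H0→d1:-→d2:-→d3:-→d4:- -> H0
  lookup 174.173.122.49: bits 101011101010110101111010 walk d0:H0→d1:-→d2:-→d3:-→d4:-→d5:-→d6:-→d7:-→d8:-→d9:-→d10:-→d11:-→d12:H3→d13:-→d14:-→d15:-→d16:-→d17:-→d18:-→d19:-→d20:-→d21:-→d22:-→d23:-→d24:H5 -> H5
  lookup 174.173.122.192: bits 1010111010101101011110101100 walk d0:H0→d1:-→d2:-→d3:-→d4:-→d5:-→d6:-→d7:-→d8:-→d9:-→d10:-→d11:-→d12:H3→d13:-→d14:-→d15:-→d16:-→d17:-→d18:-→d19:-→d20:-→d21:-→d22:-→d23:-→d24:H5→d25:-→d26:H2→d27:-→d28:- -> H2
  + 104.76.0.0/15 (H0) depth=15
  + 164.123.32.0/19 (H5) depth=19
  + 104.76.144.0/20 (H4) depth=20
  + 104.76.0.0/16 (H4) depth=16
  + 104.76.148.255/32 (H3) depth=32
  + 164.123.32.0/19 (H1) depth=19
  lookup 174.173.122.9: bits 101011101010110101111010 walk d0:H0→d1:-→d2:-→d3:-→d4:-→d5:-→d6:-→d7:-→d8:-→d9:-→d10:-→d11:-→d12:H3→d13:-→d14:-→d15:-→d16:-→d17:-→d18:-→d19:-→d20:-→d21:-→d22:-→d23:-→d24:H5 -> H5
  lookup 174.173.122.195: bits 1010111010101101011110101100 walk d0:H0→d1:-→d2:-→d3:-→d4:-→d5:-→d6:-→d7:-→d8:-→d9:-→d10:-→d11:-→d12:H3→d13:-→d14:-→d15:-→d16:-→d17:-→d18:-→d19:-→d20:-→d21:-→d22:-→d23:-→d24:H5→d25:-→d26:H2→d27:-→d28:- -> H2
  lookup 104.76.144.175: bits 011010000100110010010 walk d0:H0→d1:-→d2:-→d3:-→d4:-→d5:-→d6:-→d7:-→d8:H4→d9:-→d10:-→d11:-→d12:-→d13:-→d14:-→d15:H0→d16:H4→d17:-→d18:-→d19:-→d20:H4→d21:- -> H4
  lookup 104.76.144.5: bits 011010000100110010010 walk d0:H0→d1:-→d2:-→d3:-→d4:-→d5:-→d6:-→d7:-→d8:H4→d9:-→d10:-→d11:-→d12:-→d13:-→d14:-→d15:H0→d16:H4→d17:-→d18:-→d19:-→d20:H4→d21:- -> H4
  + 104.76.148.240/28 (H2) depth=28
  + 104.0.0.0/8 (H7) depth=8
  - 174.173.122.0/24 clear@24
  + 0.0.0.0/0 (H4) depth=0
  + 104.76.148.128/25 (H4) depth=25
  - 174.160.0.0/12 clear@12
  + 104.76.144.0/20 (H4) depth=20
  + 174.0.0.0/8 (H0) depth=8
  + 104.0.0.0/9 (H5) depth=9
  - 104.76.148.255/32 clear@32

== LOOKUPS ==
["H3","H3","H3","H3","H3","H0","H5","H2","H5","H2","H4","H4"]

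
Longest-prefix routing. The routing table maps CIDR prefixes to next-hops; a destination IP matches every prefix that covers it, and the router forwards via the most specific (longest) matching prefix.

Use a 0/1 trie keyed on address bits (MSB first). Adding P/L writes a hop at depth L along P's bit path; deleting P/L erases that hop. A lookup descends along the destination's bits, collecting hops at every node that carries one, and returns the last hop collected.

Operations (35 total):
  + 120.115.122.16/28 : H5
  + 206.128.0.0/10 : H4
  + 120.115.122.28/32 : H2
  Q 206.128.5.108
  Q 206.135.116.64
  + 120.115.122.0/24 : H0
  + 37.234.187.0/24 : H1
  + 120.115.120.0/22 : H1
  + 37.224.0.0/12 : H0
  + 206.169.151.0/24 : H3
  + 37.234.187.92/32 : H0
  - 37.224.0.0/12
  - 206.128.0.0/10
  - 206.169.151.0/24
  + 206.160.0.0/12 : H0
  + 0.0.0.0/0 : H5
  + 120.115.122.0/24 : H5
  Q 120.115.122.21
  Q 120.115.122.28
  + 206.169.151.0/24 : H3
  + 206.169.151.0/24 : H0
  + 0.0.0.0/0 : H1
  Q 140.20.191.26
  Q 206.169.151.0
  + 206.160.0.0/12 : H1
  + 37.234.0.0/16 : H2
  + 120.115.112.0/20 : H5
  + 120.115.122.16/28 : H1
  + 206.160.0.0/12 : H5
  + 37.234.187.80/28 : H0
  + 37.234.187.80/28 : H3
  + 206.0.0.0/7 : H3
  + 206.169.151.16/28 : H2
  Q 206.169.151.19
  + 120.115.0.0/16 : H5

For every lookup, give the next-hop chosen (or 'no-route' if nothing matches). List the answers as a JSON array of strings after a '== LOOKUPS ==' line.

Trace:
  add 120.115.122.16/28 -> H5 at depth 28
  add 206.128.0.0/10 -> H4 at depth 10
  add 120.115.122.28/32 -> H2 at depth 32
  Q 206.128.5.108: descend 1100111010 ; hops seen [H4] ; pick H4
  Q 206.135.116.64: descend 1100111010 ; hops seen [H4] ; pick H4
  add 120.115.122.0/24 -> H0 at depth 24
  add 37.234.187.0/24 -> H1 at depth 24
  add 120.115.120.0/22 -> H1 at depth 22
  add 37.224.0.0/12 -> H0 at depth 12
  add 206.169.151.0/24 -> H3 at depth 24
  add 37.234.187.92/32 -> H0 at depth 32
  del 37.224.0.0/12 (clear depth 12)
  del 206.128.0.0/10 (clear depth 10)
  del 206.169.151.0/24 (clear depth 24)
  add 206.160.0.0/12 -> H0 at depth 12
  add 0.0.0.0/0 -> H5 at depth 0
  add 120.115.122.0/24 -> H5 at depth 24
  Q 120.115.122.21: descend 0111100001110011011110100001 ; hops seen [H5,H1,H5,H5] ; pick H5
  Q 120.115.122.28: descend 01111000011100110111101000011100 ; hops seen [H5,H1,H5,H5,H2] ; pick H2
  add 206.169.151.0/24 -> H3 at depth 24
  add 206.169.151.0/24 -> H0 at depth 24
  add 0.0.0.0/0 -> H1 at depth 0
  Q 140.20.191.26: descend 1 ; hops seen [H1] ; pick H1
  Q 206.169.151.0: descend 110011101010100110010111 ; hops seen [H1,H0,H0] ; pick H0
  add 206.160.0.0/12 -> H1 at depth 12
  add 37.234.0.0/16 -> H2 at depth 16
  add 120.115.112.0/20 -> H5 at depth 20
  add 120.115.122.16/28 -> H1 at depth 28
  add 206.160.0.0/12 -> H5 at depth 12
  add 37.234.187.80/28 -> H0 at depth 28
  add 37.234.187.80/28 -> H3 at depth 28
  add 206.0.0.0/7 -> H3 at depth 7
  add 206.169.151.16/28 -> H2 at depth 28
  Q 206.169.151.19: descend 1100111010101001100101110001 ; hops seen [H1,H3,H5,H0,H2] ; pick H2
  add 120.115.0.0/16 -> H5 at depth 16

== LOOKUPS ==
["H4","H4","H5","H2","H1","H0","H2"]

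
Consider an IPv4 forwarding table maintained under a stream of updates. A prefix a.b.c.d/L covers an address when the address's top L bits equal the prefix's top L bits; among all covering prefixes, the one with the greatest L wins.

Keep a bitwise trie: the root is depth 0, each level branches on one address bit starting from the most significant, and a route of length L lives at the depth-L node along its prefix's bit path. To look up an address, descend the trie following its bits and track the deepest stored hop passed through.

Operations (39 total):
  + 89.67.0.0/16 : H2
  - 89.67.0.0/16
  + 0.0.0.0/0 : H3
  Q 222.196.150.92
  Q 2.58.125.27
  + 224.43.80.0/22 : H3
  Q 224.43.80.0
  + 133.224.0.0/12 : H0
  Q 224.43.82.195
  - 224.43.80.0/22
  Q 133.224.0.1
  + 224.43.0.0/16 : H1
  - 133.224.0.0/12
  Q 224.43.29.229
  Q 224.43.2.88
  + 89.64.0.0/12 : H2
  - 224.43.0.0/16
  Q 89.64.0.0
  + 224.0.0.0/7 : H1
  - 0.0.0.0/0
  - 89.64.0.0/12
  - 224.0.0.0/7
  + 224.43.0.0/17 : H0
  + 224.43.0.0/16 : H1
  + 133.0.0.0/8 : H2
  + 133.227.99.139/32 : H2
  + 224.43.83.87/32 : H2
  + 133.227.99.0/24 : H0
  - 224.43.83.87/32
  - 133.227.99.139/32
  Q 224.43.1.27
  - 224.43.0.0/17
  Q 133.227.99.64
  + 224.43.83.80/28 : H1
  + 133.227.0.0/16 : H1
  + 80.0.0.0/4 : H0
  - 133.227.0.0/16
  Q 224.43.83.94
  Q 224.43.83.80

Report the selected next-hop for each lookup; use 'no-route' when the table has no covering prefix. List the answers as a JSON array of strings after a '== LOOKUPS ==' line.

Trace:
  + 89.67.0.0/16 (H2) depth=16
  del 89.67.0.0/16 (clear depth 16)
  + 0.0.0.0/0 (H3) depth=0
  ? 222.196.150.92  path d0:H3  best=H3
  ? 2.58.125.27  path d0:H3→d1:-  best=H3
  + 224.43.80.0/22 (H3) depth=22
  ? 224.43.80.0  path d0:H3→d1:-→d2:-→d3:-→d4:-→d5:-→d6:-→d7:-→d8:-→d9:-→d10:-→d11:-→d12:-→d13:-→d14:-→d15:-→d16:-→d17:-→d18:-→d19:-→d20:-→d21:-→d22:H3  best=H3
  + 133.224.0.0/12 (H0) depth=12
  ? 224.43.82.195  path d0:H3→d1:-→d2:-→d3:-→d4:-→d5:-→d6:-→d7:-→d8:-→d9:-→d10:-→d11:-→d12:-→d13:-→d14:-→d15:-→d16:-→d17:-→d18:-→d19:-→d20:-→d21:-→d22:H3  best=H3
  del 224.43.80.0/22 (clear depth 22)
  ? 133.224.0.1  path d0:H3→d1:-→d2:-→d3:-→d4:-→d5:-→d6:-→d7:-→d8:-→d9:-→d10:-→d11:-→d12:H0  best=H0
  + 224.43.0.0/16 (H1) depth=16
  del 133.224.0.0/12 (clear depth 12)
  ? 224.43.29.229  path d0:H3→d1:-→d2:-→d3:-→d4:-→d5:-→d6:-→d7:-→d8:-→d9:-→d10:-→d11:-→d12:-→d13:-→d14:-→d15:-→d16:H1→d17:-  best=H1
  ? 224.43.2.88  path d0:H3→d1:-→d2:-→d3:-→d4:-→d5:-→d6:-→d7:-→d8:-→d9:-→d10:-→d11:-→d12:-→d13:-→d14:-→d15:-→d16:H1→d17:-  best=H1
  + 89.64.0.0/12 (H2) depth=12
  del 224.43.0.0/16 (clear depth 16)
  ? 89.64.0.0  path d0:H3→d1:-→d2:-→d3:-→d4:-→d5:-→d6:-→d7:-→d8:-→d9:-→d10:-→d11:-→d12:H2→d13:-→d14:-  best=H2
  + 224.0.0.0/7 (H1) depth=7
  del 0.0.0.0/0 (clear depth 0)
  del 89.64.0.0/12 (clear depth 12)
  del 224.0.0.0/7 (clear depth 7)
  + 224.43.0.0/17 (H0) depth=17
  + 224.43.0.0/16 (H1) depth=16
  + 133.0.0.0/8 (H2) depth=8
  + 133.227.99.139/32 (H2) depth=32
  + 224.43.83.87/32 (H2) depth=32
  + 133.227.99.0/24 (H0) depth=24
  del 224.43.83.87/32 (clear depth 32)
  del 133.227.99.139/32 (clear depth 32)
  ? 224.43.1.27  path d0:-→d1:-→d2:-→d3:-→d4:-→d5:-→d6:-→d7:-→d8:-→d9:-→d10:-→d11:-→d12:-→d13:-→d14:-→d15:-→d16:H1→d17:H0  best=H0
  del 224.43.0.0/17 (clear depth 17)
  ? 133.227.99.64  path d0:-→d1:-→d2:-→d3:-→d4:-→d5:-→d6:-→d7:-→d8:H2→d9:-→d10:-→d11:-→d12:-→d13:-→d14:-→d15:-→d16:-→d17:-→d18:-→d19:-→d20:-→d21:-→d22:-→d23:-→d24:H0  best=H0
  + 224.43.83.80/28 (H1) depth=28
  + 133.227.0.0/16 (H1) depth=16
  + 80.0.0.0/4 (H0) depth=4
  del 133.227.0.0/16 (clear depth 16)
  ? 224.43.83.94  path d0:-→d1:-→d2:-→d3:-→d4:-→d5:-→d6:-→d7:-→d8:-→d9:-→d10:-→d11:-→d12:-→d13:-→d14:-→d15:-→d16:H1→d17:-→d18:-→d19:-→d20:-→d21:-→d22:-→d23:-→d24:-→d25:-→d26:-→d27:-→d28:H1  best=H1
  ? 224.43.83.80  path d0:-→d1:-→d2:-→d3:-→d4:-→d5:-→d6:-→d7:-→d8:-→d9:-→d10:-→d11:-→d12:-→d13:-→d14:-→d15:-→d16:H1→d17:-→d18:-→d19:-→d20:-→d21:-→d22:-→d23:-→d24:-→d25:-→d26:-→d27:-→d28:H1→d29:-  best=H1

== LOOKUPS ==
["H3","H3","H3","H3","H0","H1","H1","H2","H0","H0","H1","H1"]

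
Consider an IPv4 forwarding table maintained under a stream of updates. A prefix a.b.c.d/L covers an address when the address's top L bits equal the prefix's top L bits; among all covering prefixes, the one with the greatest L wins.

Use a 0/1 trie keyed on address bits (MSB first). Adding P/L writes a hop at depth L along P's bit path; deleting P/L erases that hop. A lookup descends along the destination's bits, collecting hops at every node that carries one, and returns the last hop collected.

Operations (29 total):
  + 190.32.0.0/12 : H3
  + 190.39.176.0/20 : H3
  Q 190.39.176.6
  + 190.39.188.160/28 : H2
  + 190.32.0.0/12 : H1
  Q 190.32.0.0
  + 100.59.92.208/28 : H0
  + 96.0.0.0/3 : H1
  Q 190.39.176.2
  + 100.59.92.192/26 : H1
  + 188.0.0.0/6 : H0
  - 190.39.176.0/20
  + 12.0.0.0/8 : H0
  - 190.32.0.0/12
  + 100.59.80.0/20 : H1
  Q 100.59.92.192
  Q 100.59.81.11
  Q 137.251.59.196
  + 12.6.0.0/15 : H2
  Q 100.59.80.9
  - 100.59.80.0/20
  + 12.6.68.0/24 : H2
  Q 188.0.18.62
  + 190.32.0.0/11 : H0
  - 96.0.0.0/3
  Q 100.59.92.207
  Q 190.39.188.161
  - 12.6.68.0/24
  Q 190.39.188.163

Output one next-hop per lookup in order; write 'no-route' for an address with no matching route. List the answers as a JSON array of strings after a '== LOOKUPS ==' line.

Trace:
  add 190.32.0.0/12 -> H3 at depth 12
  add 190.39.176.0/20 -> H3 at depth 20
  ? 190.39.176.6  path d0:-→d1:-→d2:-→d3:-→d4:-→d5:-→d6:-→d7:-→d8:-→d9:-→d10:-→d11:-→d12:H3→d13:-→d14:-→d15:-→d16:-→d17:-→d18:-→d19:-→d20:H3  best=H3
  add 190.39.188.160/28 -> H2 at depth 28
  add 190.32.0.0/12 -> H1 at depth 12
  ? 190.32.0.0  path d0:-→d1:-→d2:-→d3:-→d4:-→d5:-→d6:-→d7:-→d8:-→d9:-→d10:-→d11:-→d12:H1→d13:-  best=H1
  add 100.59.92.208/28 -> H0 at depth 28
  add 96.0.0.0/3 -> H1 at depth 3
  ? 190.39.176.2  path d0:-→d1:-→d2:-→d3:-→d4:-→d5:-→d6:-→d7:-→d8:-→d9:-→d10:-→d11:-→d12:H1→d13:-→d14:-→d15:-→d16:-→d17:-→d18:-→d19:-→d20:H3  best=H3
  add 100.59.92.192/26 -> H1 at depth 26
  add 188.0.0.0/6 -> H0 at depth 6
  del 190.39.176.0/20 (clear depth 20)
  add 12.0.0.0/8 -> H0 at depth 8
  del 190.32.0.0/12 (clear depth 12)
  add 100.59.80.0/20 -> H1 at depth 20
  ? 100.59.92.192  path d0:-→d1:-→d2:-→d3:H1→d4:-→d5:-→d6:-→d7:-→d8:-→d9:-→d10:-→d11:-→d12:-→d13:-→d14:-→d15:-→d16:-→d17:-→d18:-→d19:-→d20:H1→d21:-→d22:-→d23:-→d24:-→d25:-→d26:H1→d27:-  best=H1
  ? 100.59.81.11  path d0:-→d1:-→d2:-→d3:H1→d4:-→d5:-→d6:-→d7:-→d8:-→d9:-→d10:-→d11:-→d12:-→d13:-→d14:-→d15:-→d16:-→d17:-→d18:-→d19:-→d20:H1  best=H1
  ? 137.251.59.196  path d0:-→d1:-→d2:-  best=no-route
  add 12.6.0.0/15 -> H2 at depth 15
  ? 100.59.80.9  path d0:-→d1:-→d2:-→d3:H1→d4:-→d5:-→d6:-→d7:-→d8:-→d9:-→d10:-→d11:-→d12:-→d13:-→d14:-→d15:-→d16:-→d17:-→d18:-→d19:-→d20:H1  best=H1
  del 100.59.80.0/20 (clear depth 20)
  add 12.6.68.0/24 -> H2 at depth 24
  ? 188.0.18.62  path d0:-→d1:-→d2:-→d3:-→d4:-→d5:-→d6:H0  best=H0
  add 190.32.0.0/11 -> H0 at depth 11
  del 96.0.0.0/3 (clear depth 3)
  ? 100.59.92.207  path d0:-→d1:-→d2:-→d3:-→d4:-→d5:-→d6:-→d7:-→d8:-→d9:-→d10:-→d11:-→d12:-→d13:-→d14:-→d15:-→d16:-→d17:-→d18:-→d19:-→d20:-→d21:-→d22:-→d23:-→d24:-→d25:-→d26:H1→d27:-  best=H1
  ? 190.39.188.161  path d0:-→d1:-→d2:-→d3:-→d4:-→d5:-→d6:H0→d7:-→d8:-→d9:-→d10:-→d11:H0→d12:-→d13:-→d14:-→d15:-→d16:-→d17:-→d18:-→d19:-→d20:-→d21:-→d22:-→d23:-→d24:-→d25:-→d26:-→d27:-→d28:H2  best=H2
  del 12.6.68.0/24 (clear depth 24)
  ? 190.39.188.163  path d0:-→d1:-→d2:-→d3:-→d4:-→d5:-→d6:H0→d7:-→d8:-→d9:-→d10:-→d11:H0→d12:-→d13:-→d14:-→d15:-→d16:-→d17:-→d18:-→d19:-→d20:-→d21:-→d22:-→d23:-→d24:-→d25:-→d26:-→d27:-→d28:H2  best=H2

== LOOKUPS ==
["H3","H1","H3","H1","H1","no-route","H1","H0","H1","H2","H2"]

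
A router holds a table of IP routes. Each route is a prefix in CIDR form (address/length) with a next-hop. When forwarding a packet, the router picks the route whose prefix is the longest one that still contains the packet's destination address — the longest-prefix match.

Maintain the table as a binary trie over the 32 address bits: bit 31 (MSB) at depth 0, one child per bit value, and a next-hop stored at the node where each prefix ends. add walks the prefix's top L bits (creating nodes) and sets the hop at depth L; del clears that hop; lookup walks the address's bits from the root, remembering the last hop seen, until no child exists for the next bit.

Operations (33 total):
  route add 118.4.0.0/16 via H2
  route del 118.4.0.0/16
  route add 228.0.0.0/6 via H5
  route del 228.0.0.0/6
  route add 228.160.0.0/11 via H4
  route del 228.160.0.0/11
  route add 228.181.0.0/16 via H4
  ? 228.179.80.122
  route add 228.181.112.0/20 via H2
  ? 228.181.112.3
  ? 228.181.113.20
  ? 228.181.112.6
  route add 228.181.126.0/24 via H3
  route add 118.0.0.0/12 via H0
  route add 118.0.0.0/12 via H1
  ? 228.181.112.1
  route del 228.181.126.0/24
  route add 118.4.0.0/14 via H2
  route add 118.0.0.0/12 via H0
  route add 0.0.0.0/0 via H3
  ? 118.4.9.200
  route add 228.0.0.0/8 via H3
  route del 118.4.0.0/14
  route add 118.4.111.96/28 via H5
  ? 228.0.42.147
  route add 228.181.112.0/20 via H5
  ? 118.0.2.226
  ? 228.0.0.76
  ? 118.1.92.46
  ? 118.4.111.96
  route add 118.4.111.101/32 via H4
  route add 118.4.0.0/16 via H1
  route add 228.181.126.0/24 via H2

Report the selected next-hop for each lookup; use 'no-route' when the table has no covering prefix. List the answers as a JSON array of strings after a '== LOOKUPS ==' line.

Process each operation:
  add 118.4.0.0/16 -> H2 at depth 16
  - 118.4.0.0/16 clear@16
  add 228.0.0.0/6 -> H5 at depth 6
  - 228.0.0.0/6 clear@6
  add 228.160.0.0/11 -> H4 at depth 11
  - 228.160.0.0/11 clear@11
  add 228.181.0.0/16 -> H4 at depth 16
  lookup 228.179.80.122: bits 1110010010110 walk d0:-→d1:-→d2:-→d3:-→d4:-→d5:-→d6:-→d7:-→d8:-→d9:-→d10:-→d11:-→d12:-→d13:- -> no-route
  add 228.181.112.0/20 -> H2 at depth 20
  lookup 228.181.112.3: bits 11100100101101010111 walk d0:-→d1:-→d2:-→d3:-→d4:-→d5:-→d6:-→d7:-→d8:-→d9:-→d10:-→d11:-→d12:-→d13:-→d14:-→d15:-→d16:H4→d17:-→d18:-→d19:-→d20:H2 -> H2
  lookup 228.181.113.20: bits 11100100101101010111 walk d0:-→d1:-→d2:-→d3:-→d4:-→d5:-→d6:-→d7:-→d8:-→d9:-→d10:-→d11:-→d12:-→d13:-→d14:-→d15:-→d16:H4→d17:-→d18:-→d19:-→d20:H2 -> H2
  lookup 228.181.112.6: bits 11100100101101010111 walk d0:-→d1:-→d2:-→d3:-→d4:-→d5:-→d6:-→d7:-→d8:-→d9:-→d10:-→d11:-→d12:-→d13:-→d14:-→d15:-→d16:H4→d17:-→d18:-→d19:-→d20:H2 -> H2
  add 228.181.126.0/24 -> H3 at depth 24
  add 118.0.0.0/12 -> H0 at depth 12
  add 118.0.0.0/12 -> H1 at depth 12
  lookup 228.181.112.1: bits 11100100101101010111 walk d0:-→d1:-→d2:-→d3:-→d4:-→d5:-→d6:-→d7:-→d8:-→d9:-→d10:-→d11:-→d12:-→d13:-→d14:-→d15:-→d16:H4→d17:-→d18:-→d19:-→d20:H2 -> H2
  - 228.181.126.0/24 clear@24
  add 118.4.0.0/14 -> H2 at depth 14
  add 118.0.0.0/12 -> H0 at depth 12
  add 0.0.0.0/0 -> H3 at depth 0
  lookup 118.4.9.200: bits 0111011000000100 walk d0:H3→d1:-→d2:-→d3:-→d4:-→d5:-→d6:-→d7:-→d8:-→d9:-→d10:-→d11:-→d12:H0→d13:-→d14:H2→d15:-→d16:- -> H2
  add 228.0.0.0/8 -> H3 at depth 8
  - 118.4.0.0/14 clear@14
  add 118.4.111.96/28 -> H5 at depth 28
  lookup 228.0.42.147: bits 11100100 walk d0:H3→d1:-→d2:-→d3:-→d4:-→d5:-→d6:-→d7:-→d8:H3 -> H3
  add 228.181.112.0/20 -> H5 at depth 20
  lookup 118.0.2.226: bits 0111011000000 walk d0:H3→d1:-→d2:-→d3:-→d4:-→d5:-→d6:-→d7:-→d8:-→d9:-→d10:-→d11:-→d12:H0→d13:- -> H0
  lookup 228.0.0.76: bits 11100100 walk d0:H3→d1:-→d2:-→d3:-→d4:-→d5:-→d6:-→d7:-→d8:H3 -> H3
  lookup 118.1.92.46: bits 0111011000000 walk d0:H3→d1:-→d2:-→d3:-→d4:-→d5:-→d6:-→d7:-→d8:-→d9:-→d10:-→d11:-→d12:H0→d13:- -> H0
  lookup 118.4.111.96: bits 0111011000000100011011110110 walk d0:H3→d1:-→d2:-→d3:-→d4:-→d5:-→d6:-→d7:-→d8:-→d9:-→d10:-→d11:-→d12:H0→d13:-→d14:-→d15:-→d16:-→d17:-→d18:-→d19:-→d20:-→d21:-→d22:-→d23:-→d24:-→d25:-→d26:-→d27:-→d28:H5 -> H5
  add 118.4.111.101/32 -> H4 at depth 32
  add 118.4.0.0/16 -> H1 at depth 16
  add 228.181.126.0/24 -> H2 at depth 24

== LOOKUPS ==
["no-route","H2","H2","H2","H2","H2","H3","H0","H3","H0","H5"]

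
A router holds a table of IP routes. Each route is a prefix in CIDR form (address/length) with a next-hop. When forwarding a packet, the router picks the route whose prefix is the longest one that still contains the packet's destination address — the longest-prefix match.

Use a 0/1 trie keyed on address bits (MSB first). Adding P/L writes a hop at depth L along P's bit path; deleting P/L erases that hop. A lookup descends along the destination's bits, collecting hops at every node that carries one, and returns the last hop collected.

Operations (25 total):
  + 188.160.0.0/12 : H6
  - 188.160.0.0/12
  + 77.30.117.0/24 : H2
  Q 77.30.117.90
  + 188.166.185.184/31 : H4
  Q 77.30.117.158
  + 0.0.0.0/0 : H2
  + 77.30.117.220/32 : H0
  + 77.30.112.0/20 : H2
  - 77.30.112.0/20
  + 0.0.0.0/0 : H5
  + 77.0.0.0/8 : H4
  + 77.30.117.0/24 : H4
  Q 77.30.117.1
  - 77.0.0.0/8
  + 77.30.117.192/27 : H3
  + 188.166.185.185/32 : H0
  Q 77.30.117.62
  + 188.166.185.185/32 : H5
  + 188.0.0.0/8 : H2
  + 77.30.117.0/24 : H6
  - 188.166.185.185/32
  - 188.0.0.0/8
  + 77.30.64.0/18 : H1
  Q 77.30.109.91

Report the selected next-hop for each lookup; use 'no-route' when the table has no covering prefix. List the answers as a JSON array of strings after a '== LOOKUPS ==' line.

Apply in order:
  + 188.160.0.0/12 (H6) depth=12
  del 188.160.0.0/12 (clear depth 12)
  + 77.30.117.0/24 (H2) depth=24
  Q 77.30.117.90: descend 010011010001111001110101 ; hops seen [H2] ; pick H2
  + 188.166.185.184/31 (H4) depth=31
  Q 77.30.117.158: descend 010011010001111001110101 ; hops seen [H2] ; pick H2
  + 0.0.0.0/0 (H2) depth=0
  + 77.30.117.220/32 (H0) depth=32
  + 77.30.112.0/20 (H2) depth=20
  del 77.30.112.0/20 (clear depth 20)
  + 0.0.0.0/0 (H5) depth=0
  + 77.0.0.0/8 (H4) depth=8
  + 77.30.117.0/24 (H4) depth=24
  Q 77.30.117.1: descend 010011010001111001110101 ; hops seen [H5,H4,H4] ; pick H4
  del 77.0.0.0/8 (clear depth 8)
  + 77.30.117.192/27 (H3) depth=27
  + 188.166.185.185/32 (H0) depth=32
  Q 77.30.117.62: descend 010011010001111001110101 ; hops seen [H5,H4] ; pick H4
  + 188.166.185.185/32 (H5) depth=32
  + 188.0.0.0/8 (H2) depth=8
  + 77.30.117.0/24 (H6) depth=24
  del 188.166.185.185/32 (clear depth 32)
  del 188.0.0.0/8 (clear depth 8)
  + 77.30.64.0/18 (H1) depth=18
  Q 77.30.109.91: descend 0100110100011110011 ; hops seen [H5,H1] ; pick H1

== LOOKUPS ==
["H2","H2","H4","H4","H1"]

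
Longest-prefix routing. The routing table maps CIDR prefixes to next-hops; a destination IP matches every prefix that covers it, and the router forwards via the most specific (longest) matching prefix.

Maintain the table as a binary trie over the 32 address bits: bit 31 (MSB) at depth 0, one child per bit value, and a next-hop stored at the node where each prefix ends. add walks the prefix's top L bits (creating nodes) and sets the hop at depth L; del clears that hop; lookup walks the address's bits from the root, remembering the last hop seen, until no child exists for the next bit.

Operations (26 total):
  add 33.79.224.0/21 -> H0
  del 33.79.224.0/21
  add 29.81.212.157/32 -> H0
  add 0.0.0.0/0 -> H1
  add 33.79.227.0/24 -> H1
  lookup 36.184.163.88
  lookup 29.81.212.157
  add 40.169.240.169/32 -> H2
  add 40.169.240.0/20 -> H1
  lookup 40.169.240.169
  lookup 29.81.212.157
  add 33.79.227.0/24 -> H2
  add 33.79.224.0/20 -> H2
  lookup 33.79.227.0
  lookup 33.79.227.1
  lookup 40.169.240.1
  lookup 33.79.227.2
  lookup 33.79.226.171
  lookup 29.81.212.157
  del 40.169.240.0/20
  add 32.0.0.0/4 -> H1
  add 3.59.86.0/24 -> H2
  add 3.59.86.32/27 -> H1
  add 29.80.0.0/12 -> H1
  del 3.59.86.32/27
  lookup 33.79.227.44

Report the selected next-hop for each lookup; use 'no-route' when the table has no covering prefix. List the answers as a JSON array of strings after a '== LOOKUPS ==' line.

Trace:
  + 33.79.224.0/21 (H0) depth=21
  del 33.79.224.0/21 (clear depth 21)
  + 29.81.212.157/32 (H0) depth=32
  + 0.0.0.0/0 (H1) depth=0
  + 33.79.227.0/24 (H1) depth=24
  ? 36.184.163.88  path d0:H1→d1:-→d2:-→d3:-→d4:-→d5:-  best=H1
  ? 29.81.212.157  path d0:H1→d1:-→d2:-→d3:-→d4:-→d5:-→d6:-→d7:-→d8:-→d9:-→d10:-→d11:-→d12:-→d13:-→d14:-→d15:-→d16:-→d17:-→d18:-→d19:-→d20:-→d21:-→d22:-→d23:-→d24:-→d25:-→d26:-→d27:-→d28:-→d29:-→d30:-→d31:-→d32:H0  best=H0
  + 40.169.240.169/32 (H2) depth=32
  + 40.169.240.0/20 (H1) depth=20
  ? 40.169.240.169  path d0:H1→d1:-→d2:-→d3:-→d4:-→d5:-→d6:-→d7:-→d8:-→d9:-→d10:-→d11:-→d12:-→d13:-→d14:-→d15:-→d16:-→d17:-→d18:-→d19:-→d20:H1→d21:-→d22:-→d23:-→d24:-→d25:-→d26:-→d27:-→d28:-→d29:-→d30:-→d31:-→d32:H2  best=H2
  ? 29.81.212.157  path d0:H1→d1:-→d2:-→d3:-→d4:-→d5:-→d6:-→d7:-→d8:-→d9:-→d10:-→d11:-→d12:-→d13:-→d14:-→d15:-→d16:-→d17:-→d18:-→d19:-→d20:-→d21:-→d22:-→d23:-→d24:-→d25:-→d26:-→d27:-→d28:-→d29:-→d30:-→d31:-→d32:H0  best=H0
  + 33.79.227.0/24 (H2) depth=24
  + 33.79.224.0/20 (H2) depth=20
  ? 33.79.227.0  path d0:H1→d1:-→d2:-→d3:-→d4:-→d5:-→d6:-→d7:-→d8:-→d9:-→d10:-→d11:-→d12:-→d13:-→d14:-→d15:-→d16:-→d17:-→d18:-→d19:-→d20:H2→d21:-→d22:-→d23:-→d24:H2  best=H2
  ? 33.79.227.1  path d0:H1→d1:-→d2:-→d3:-→d4:-→d5:-→d6:-→d7:-→d8:-→d9:-→d10:-→d11:-→d12:-→d13:-→d14:-→d15:-→d16:-→d17:-→d18:-→d19:-→d20:H2→d21:-→d22:-→d23:-→d24:H2  best=H2
  ? 40.169.240.1  path d0:H1→d1:-→d2:-→d3:-→d4:-→d5:-→d6:-→d7:-→d8:-→d9:-→d10:-→d11:-→d12:-→d13:-→d14:-→d15:-→d16:-→d17:-→d18:-→d19:-→d20:H1→d21:-→d22:-→d23:-→d24:-  best=H1
  ? 33.79.227.2  path d0:H1→d1:-→d2:-→d3:-→d4:-→d5:-→d6:-→d7:-→d8:-→d9:-→d10:-→d11:-→d12:-→d13:-→d14:-→d15:-→d16:-→d17:-→d18:-→d19:-→d20:H2→d21:-→d22:-→d23:-→d24:H2  best=H2
  ? 33.79.226.171  path d0:H1→d1:-→d2:-→d3:-→d4:-→d5:-→d6:-→d7:-→d8:-→d9:-→d10:-→d11:-→d12:-→d13:-→d14:-→d15:-→d16:-→d17:-→d18:-→d19:-→d20:H2→d21:-→d22:-→d23:-  best=H2
  ? 29.81.212.157  path d0:H1→d1:-→d2:-→d3:-→d4:-→d5:-→d6:-→d7:-→d8:-→d9:-→d10:-→d11:-→d12:-→d13:-→d14:-→d15:-→d16:-→d17:-→d18:-→d19:-→d20:-→d21:-→d22:-→d23:-→d24:-→d25:-→d26:-→d27:-→d28:-→d29:-→d30:-→d31:-→d32:H0  best=H0
  del 40.169.240.0/20 (clear depth 20)
  + 32.0.0.0/4 (H1) depth=4
  + 3.59.86.0/24 (H2) depth=24
  + 3.59.86.32/27 (H1) depth=27
  + 29.80.0.0/12 (H1) depth=12
  del 3.59.86.32/27 (clear depth 27)
  ? 33.79.227.44  path d0:H1→d1:-→d2:-→d3:-→d4:H1→d5:-→d6:-→d7:-→d8:-→d9:-→d10:-→d11:-→d12:-→d13:-→d14:-→d15:-→d16:-→d17:-→d18:-→d19:-→d20:H2→d21:-→d22:-→d23:-→d24:H2  best=H2

== LOOKUPS ==
["H1","H0","H2","H0","H2","H2","H1","H2","H2","H0","H2"]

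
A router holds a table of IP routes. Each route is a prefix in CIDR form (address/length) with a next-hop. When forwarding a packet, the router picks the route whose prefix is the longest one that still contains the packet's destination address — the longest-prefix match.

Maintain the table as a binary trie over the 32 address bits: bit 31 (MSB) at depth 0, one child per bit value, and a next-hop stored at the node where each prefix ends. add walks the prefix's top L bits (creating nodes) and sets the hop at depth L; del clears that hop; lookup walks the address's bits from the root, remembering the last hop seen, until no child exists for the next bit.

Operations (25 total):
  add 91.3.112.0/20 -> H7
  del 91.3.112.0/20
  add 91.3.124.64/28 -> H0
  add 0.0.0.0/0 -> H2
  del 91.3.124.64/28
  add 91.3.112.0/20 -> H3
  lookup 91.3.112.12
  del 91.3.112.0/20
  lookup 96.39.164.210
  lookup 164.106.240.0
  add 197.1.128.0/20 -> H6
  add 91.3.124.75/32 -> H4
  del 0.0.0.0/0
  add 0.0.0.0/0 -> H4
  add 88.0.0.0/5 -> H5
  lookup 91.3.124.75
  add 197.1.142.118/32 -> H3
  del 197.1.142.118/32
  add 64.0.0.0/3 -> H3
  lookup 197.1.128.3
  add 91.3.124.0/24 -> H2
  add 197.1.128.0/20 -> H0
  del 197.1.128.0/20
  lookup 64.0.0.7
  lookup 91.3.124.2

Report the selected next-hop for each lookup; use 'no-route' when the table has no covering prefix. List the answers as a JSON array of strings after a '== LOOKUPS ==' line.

Process each operation:
  add 91.3.112.0/20 -> H7 at depth 20
  - 91.3.112.0/20 clear@20
  add 91.3.124.64/28 -> H0 at depth 28
  add 0.0.0.0/0 -> H2 at depth 0
  - 91.3.124.64/28 clear@28
  add 91.3.112.0/20 -> H3 at depth 20
  lookup 91.3.112.12: bits 01011011000000110111 walk d0:H2→d1:-→d2:-→d3:-→d4:-→d5:-→d6:-→d7:-→d8:-→d9:-→d10:-→d11:-→d12:-→d13:-→d14:-→d15:-→d16:-→d17:-→d18:-→d19:-→d20:H3 -> H3
  - 91.3.112.0/20 clear@20
  lookup 96.39.164.210: bits 01 walk d0:H2→d1:-→d2:- -> H2
  lookup 164.106.240.0: bits ε walk d0:H2 -> H2
  add 197.1.128.0/20 -> H6 at depth 20
  add 91.3.124.75/32 -> H4 at depth 32
  - 0.0.0.0/0 clear@0
  add 0.0.0.0/0 -> H4 at depth 0
  add 88.0.0.0/5 -> H5 at depth 5
  lookup 91.3.124.75: bits 01011011000000110111110001001011 walk d0:H4→d1:-→d2:-→d3:-→d4:-→d5:H5→d6:-→d7:-→d8:-→d9:-→d10:-→d11:-→d12:-→d13:-→d14:-→d15:-→d16:-→d17:-→d18:-→d19:-→d20:-→d21:-→d22:-→d23:-→d24:-→d25:-→d26:-→d27:-→d28:-→d29:-→d30:-→d31:-→d32:H4 -> H4
  add 197.1.142.118/32 -> H3 at depth 32
  - 197.1.142.118/32 clear@32
  add 64.0.0.0/3 -> H3 at depth 3
  lookup 197.1.128.3: bits 11000101000000011000 walk d0:H4→d1:-→d2:-→d3:-→d4:-→d5:-→d6:-→d7:-→d8:-→d9:-→d10:-→d11:-→d12:-→d13:-→d14:-→d15:-→d16:-→d17:-→d18:-→d19:-→d20:H6 -> H6
  add 91.3.124.0/24 -> H2 at depth 24
  add 197.1.128.0/20 -> H0 at depth 20
  - 197.1.128.0/20 clear@20
  lookup 64.0.0.7: bits 010 walk d0:H4→d1:-→d2:-→d3:H3 -> H3
  lookup 91.3.124.2: bits 0101101100000011011111000 walk d0:H4→d1:-→d2:-→d3:H3→d4:-→d5:H5→d6:-→d7:-→d8:-→d9:-→d10:-→d11:-→d12:-→d13:-→d14:-→d15:-→d16:-→d17:-→d18:-→d19:-→d20:-→d21:-→d22:-→d23:-→d24:H2→d25:- -> H2

== LOOKUPS ==
["H3","H2","H2","H4","H6","H3","H2"]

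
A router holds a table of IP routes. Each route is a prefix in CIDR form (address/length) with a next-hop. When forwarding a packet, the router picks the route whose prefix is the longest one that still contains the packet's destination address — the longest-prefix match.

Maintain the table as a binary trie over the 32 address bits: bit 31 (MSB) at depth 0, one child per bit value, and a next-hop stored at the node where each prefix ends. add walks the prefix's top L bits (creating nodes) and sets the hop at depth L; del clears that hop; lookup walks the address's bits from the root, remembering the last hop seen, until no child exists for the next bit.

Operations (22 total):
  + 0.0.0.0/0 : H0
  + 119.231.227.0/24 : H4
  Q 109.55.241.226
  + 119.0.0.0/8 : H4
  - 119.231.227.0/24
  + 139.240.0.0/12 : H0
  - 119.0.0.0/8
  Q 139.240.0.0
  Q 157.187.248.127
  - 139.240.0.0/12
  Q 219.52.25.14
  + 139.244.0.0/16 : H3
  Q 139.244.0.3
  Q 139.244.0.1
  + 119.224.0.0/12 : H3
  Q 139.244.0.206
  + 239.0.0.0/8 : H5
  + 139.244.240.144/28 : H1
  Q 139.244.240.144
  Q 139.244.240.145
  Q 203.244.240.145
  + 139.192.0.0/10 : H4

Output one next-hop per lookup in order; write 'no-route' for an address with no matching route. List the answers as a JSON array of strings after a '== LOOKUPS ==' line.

Process each operation:
  add 0.0.0.0/0 -> H0 at depth 0
  add 119.231.227.0/24 -> H4 at depth 24
  lookup 109.55.241.226: bits 011 walk d0:H0→d1:-→d2:-→d3:- -> H0
  add 119.0.0.0/8 -> H4 at depth 8
  - 119.231.227.0/24 clear@24
  add 139.240.0.0/12 -> H0 at depth 12
  - 119.0.0.0/8 clear@8
  lookup 139.240.0.0: bits 100010111111 walk d0:H0→d1:-→d2:-→d3:-→d4:-→d5:-→d6:-→d7:-→d8:-→d9:-→d10:-→d11:-→d12:H0 -> H0
  lookup 157.187.248.127: bits 100 walk d0:H0→d1:-→d2:-→d3:- -> H0
  - 139.240.0.0/12 clear@12
  lookup 219.52.25.14: bits 1 walk d0:H0→d1:- -> H0
  add 139.244.0.0/16 -> H3 at depth 16
  lookup 139.244.0.3: bits 1000101111110100 walk d0:H0→d1:-→d2:-→d3:-→d4:-→d5:-→d6:-→d7:-→d8:-→d9:-→d10:-→d11:-→d12:-→d13:-→d14:-→d15:-→d16:H3 -> H3
  lookup 139.244.0.1: bits 1000101111110100 walk d0:H0→d1:-→d2:-→d3:-→d4:-→d5:-→d6:-→d7:-→d8:-→d9:-→d10:-→d11:-→d12:-→d13:-→d14:-→d15:-→d16:H3 -> H3
  add 119.224.0.0/12 -> H3 at depth 12
  lookup 139.244.0.206: bits 1000101111110100 walk d0:H0→d1:-→d2:-→d3:-→d4:-→d5:-→d6:-→d7:-→d8:-→d9:-→d10:-→d11:-→d12:-→d13:-→d14:-→d15:-→d16:H3 -> H3
  add 239.0.0.0/8 -> H5 at depth 8
  add 139.244.240.144/28 -> H1 at depth 28
  lookup 139.244.240.144: bits 1000101111110100111100001001 walk d0:H0→d1:-→d2:-→d3:-→d4:-→d5:-→d6:-→d7:-→d8:-→d9:-→d10:-→d11:-→d12:-→d13:-→d14:-→d15:-→d16:H3→d17:-→d18:-→d19:-→d20:-→d21:-→d22:-→d23:-→d24:-→d25:-→d26:-→d27:-→d28:H1 -> H1
  lookup 139.244.240.145: bits 1000101111110100111100001001 walk d0:H0→d1:-→d2:-→d3:-→d4:-→d5:-→d6:-→d7:-→d8:-→d9:-→d10:-→d11:-→d12:-→d13:-→d14:-→d15:-→d16:H3→d17:-→d18:-→d19:-→d20:-→d21:-→d22:-→d23:-→d24:-→d25:-→d26:-→d27:-→d28:H1 -> H1
  lookup 203.244.240.145: bits 11 walk d0:H0→d1:-→d2:- -> H0
  add 139.192.0.0/10 -> H4 at depth 10

== LOOKUPS ==
["H0","H0","H0","H0","H3","H3","H3","H1","H1","H0"]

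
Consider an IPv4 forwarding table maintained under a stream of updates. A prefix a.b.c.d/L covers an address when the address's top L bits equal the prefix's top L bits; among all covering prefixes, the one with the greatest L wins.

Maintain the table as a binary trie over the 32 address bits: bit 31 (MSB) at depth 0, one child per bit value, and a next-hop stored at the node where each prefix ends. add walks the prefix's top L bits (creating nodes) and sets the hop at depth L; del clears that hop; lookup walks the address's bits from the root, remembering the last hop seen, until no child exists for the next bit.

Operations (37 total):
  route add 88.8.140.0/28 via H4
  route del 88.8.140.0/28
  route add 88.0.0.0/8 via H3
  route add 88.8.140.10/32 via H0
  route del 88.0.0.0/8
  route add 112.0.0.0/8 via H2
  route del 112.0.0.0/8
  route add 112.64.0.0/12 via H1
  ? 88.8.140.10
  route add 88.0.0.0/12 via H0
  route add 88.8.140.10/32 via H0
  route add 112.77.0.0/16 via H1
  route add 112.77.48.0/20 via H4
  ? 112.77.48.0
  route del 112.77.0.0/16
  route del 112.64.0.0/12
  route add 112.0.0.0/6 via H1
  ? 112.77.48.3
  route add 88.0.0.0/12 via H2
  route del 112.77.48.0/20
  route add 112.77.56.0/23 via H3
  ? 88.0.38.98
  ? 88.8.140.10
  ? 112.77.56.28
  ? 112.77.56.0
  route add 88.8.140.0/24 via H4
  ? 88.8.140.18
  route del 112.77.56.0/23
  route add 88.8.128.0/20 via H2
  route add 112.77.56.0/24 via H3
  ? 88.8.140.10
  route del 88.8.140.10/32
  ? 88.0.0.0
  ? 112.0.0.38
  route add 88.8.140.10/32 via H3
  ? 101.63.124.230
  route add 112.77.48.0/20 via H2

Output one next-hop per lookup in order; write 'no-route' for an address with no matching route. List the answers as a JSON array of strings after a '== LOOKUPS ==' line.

Process each operation:
  add 88.8.140.0/28 -> H4 at depth 28
  - 88.8.140.0/28 clear@28
  add 88.0.0.0/8 -> H3 at depth 8
  add 88.8.140.10/32 -> H0 at depth 32
  - 88.0.0.0/8 clear@8
  add 112.0.0.0/8 -> H2 at depth 8
  - 112.0.0.0/8 clear@8
  add 112.64.0.0/12 -> H1 at depth 12
  lookup 88.8.140.10: bits 01011000000010001000110000001010 walk d0:-→d1:-→d2:-→d3:-→d4:-→d5:-→d6:-→d7:-→d8:-→d9:-→d10:-→d11:-→d12:-→d13:-→d14:-→d15:-→d16:-→d17:-→d18:-→d19:-→d20:-→d21:-→d22:-→d23:-→d24:-→d25:-→d26:-→d27:-→d28:-→d29:-→d30:-→d31:-→d32:H0 -> H0
  add 88.0.0.0/12 -> H0 at depth 12
  add 88.8.140.10/32 -> H0 at depth 32
  add 112.77.0.0/16 -> H1 at depth 16
  add 112.77.48.0/20 -> H4 at depth 20
  lookup 112.77.48.0: bits 01110000010011010011 walk d0:-→d1:-→d2:-→d3:-→d4:-→d5:-→d6:-→d7:-→d8:-→d9:-→d10:-→d11:-→d12:H1→d13:-→d14:-→d15:-→d16:H1→d17:-→d18:-→d19:-→d20:H4 -> H4
  - 112.77.0.0/16 clear@16
  - 112.64.0.0/12 clear@12
  add 112.0.0.0/6 -> H1 at depth 6
  lookup 112.77.48.3: bits 01110000010011010011 walk d0:-→d1:-→d2:-→d3:-→d4:-→d5:-→d6:H1→d7:-→d8:-→d9:-→d10:-→d11:-→d12:-→d13:-→d14:-→d15:-→d16:-→d17:-→d18:-→d19:-→d20:H4 -> H4
  add 88.0.0.0/12 -> H2 at depth 12
  - 112.77.48.0/20 clear@20
  add 112.77.56.0/23 -> H3 at depth 23
  lookup 88.0.38.98: bits 010110000000 walk d0:-→d1:-→d2:-→d3:-→d4:-→d5:-→d6:-→d7:-→d8:-→d9:-→d10:-→d11:-→d12:H2 -> H2
  lookup 88.8.140.10: bits 01011000000010001000110000001010 walk d0:-→d1:-→d2:-→d3:-→d4:-→d5:-→d6:-→d7:-→d8:-→d9:-→d10:-→d11:-→d12:H2→d13:-→d14:-→d15:-→d16:-→d17:-→d18:-→d19:-→d20:-→d21:-→d22:-→d23:-→d24:-→d25:-→d26:-→d27:-→d28:-→d29:-→d30:-→d31:-→d32:H0 -> H0
  lookup 112.77.56.28: bits 01110000010011010011100 walk d0:-→d1:-→d2:-→d3:-→d4:-→d5:-→d6:H1→d7:-→d8:-→d9:-→d10:-→d11:-→d12:-→d13:-→d14:-→d15:-→d16:-→d17:-→d18:-→d19:-→d20:-→d21:-→d22:-→d23:H3 -> H3
  lookup 112.77.56.0: bits 01110000010011010011100 walk d0:-→d1:-→d2:-→d3:-→d4:-→d5:-→d6:H1→d7:-→d8:-→d9:-→d10:-→d11:-→d12:-→d13:-→d14:-→d15:-→d16:-→d17:-→d18:-→d19:-→d20:-→d21:-→d22:-→d23:H3 -> H3
  add 88.8.140.0/24 -> H4 at depth 24
  lookup 88.8.140.18: bits 010110000000100010001100000 walk d0:-→d1:-→d2:-→d3:-→d4:-→d5:-→d6:-→d7:-→d8:-→d9:-→d10:-→d11:-→d12:H2→d13:-→d14:-→d15:-→d16:-→d17:-→d18:-→d19:-→d20:-→d21:-→d22:-→d23:-→d24:H4→d25:-→d26:-→d27:- -> H4
  - 112.77.56.0/23 clear@23
  add 88.8.128.0/20 -> H2 at depth 20
  add 112.77.56.0/24 -> H3 at depth 24
  lookup 88.8.140.10: bits 01011000000010001000110000001010 walk d0:-→d1:-→d2:-→d3:-→d4:-→d5:-→d6:-→d7:-→d8:-→d9:-→d10:-→d11:-→d12:H2→d13:-→d14:-→d15:-→d16:-→d17:-→d18:-→d19:-→d20:H2→d21:-→d22:-→d23:-→d24:H4→d25:-→d26:-→d27:-→d28:-→d29:-→d30:-→d31:-→d32:H0 -> H0
  - 88.8.140.10/32 clear@32
  lookup 88.0.0.0: bits 010110000000 walk d0:-→d1:-→d2:-→d3:-→d4:-→d5:-→d6:-→d7:-→d8:-→d9:-→d10:-→d11:-→d12:H2 -> H2
  lookup 112.0.0.38: bits 011100000 walk d0:-→d1:-→d2:-→d3:-→d4:-→d5:-→d6:H1→d7:-→d8:-→d9:- -> H1
  add 88.8.140.10/32 -> H3 at depth 32
  lookup 101.63.124.230: bits 011 walk d0:-→d1:-→d2:-→d3:- -> no-route
  add 112.77.48.0/20 -> H2 at depth 20

== LOOKUPS ==
["H0","H4","H4","H2","H0","H3","H3","H4","H0","H2","H1","no-route"]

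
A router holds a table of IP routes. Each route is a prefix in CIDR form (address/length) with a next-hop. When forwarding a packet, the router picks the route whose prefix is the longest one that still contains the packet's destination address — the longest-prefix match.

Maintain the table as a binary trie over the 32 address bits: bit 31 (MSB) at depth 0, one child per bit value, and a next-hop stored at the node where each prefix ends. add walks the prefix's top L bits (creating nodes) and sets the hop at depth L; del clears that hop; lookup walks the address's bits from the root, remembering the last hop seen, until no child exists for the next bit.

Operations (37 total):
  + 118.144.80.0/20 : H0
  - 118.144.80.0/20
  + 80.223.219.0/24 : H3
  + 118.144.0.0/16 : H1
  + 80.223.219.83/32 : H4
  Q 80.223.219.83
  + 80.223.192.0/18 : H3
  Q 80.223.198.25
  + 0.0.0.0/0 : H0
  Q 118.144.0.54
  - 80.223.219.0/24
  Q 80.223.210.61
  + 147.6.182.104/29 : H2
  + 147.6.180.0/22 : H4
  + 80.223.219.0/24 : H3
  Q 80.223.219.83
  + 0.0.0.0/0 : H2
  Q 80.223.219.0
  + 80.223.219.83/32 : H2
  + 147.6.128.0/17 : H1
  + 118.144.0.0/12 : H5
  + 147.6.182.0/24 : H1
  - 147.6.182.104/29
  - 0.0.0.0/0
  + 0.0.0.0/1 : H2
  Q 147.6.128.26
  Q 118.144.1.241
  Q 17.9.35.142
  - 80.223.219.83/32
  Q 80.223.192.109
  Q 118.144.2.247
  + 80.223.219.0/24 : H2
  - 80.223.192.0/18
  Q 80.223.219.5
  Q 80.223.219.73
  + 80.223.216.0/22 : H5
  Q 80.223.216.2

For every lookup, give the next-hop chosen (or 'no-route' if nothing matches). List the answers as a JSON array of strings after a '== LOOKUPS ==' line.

Process each operation:
  + 118.144.80.0/20 (H0) depth=20
  - 118.144.80.0/20 clear@20
  + 80.223.219.0/24 (H3) depth=24
  + 118.144.0.0/16 (H1) depth=16
  + 80.223.219.83/32 (H4) depth=32
  Q 80.223.219.83: descend 01010000110111111101101101010011 ; hops seen [H3,H4] ; pick H4
  + 80.223.192.0/18 (H3) depth=18
  Q 80.223.198.25: descend 0101000011011111110 ; hops seen [H3] ; pick H3
  + 0.0.0.0/0 (H0) depth=0
  Q 118.144.0.54: descend 01110110100100000 ; hops seen [H0,H1] ; pick H1
  - 80.223.219.0/24 clear@24
  Q 80.223.210.61: descend 01010000110111111101 ; hops seen [H0,H3] ; pick H3
  + 147.6.182.104/29 (H2) depth=29
  + 147.6.180.0/22 (H4) depth=22
  + 80.223.219.0/24 (H3) depth=24
  Q 80.223.219.83: descend 01010000110111111101101101010011 ; hops seen [H0,H3,H3,H4] ; pick H4
  + 0.0.0.0/0 (H2) depth=0
  Q 80.223.219.0: descend 0101000011011111110110110 ; hops seen [H2,H3,H3] ; pick H3
  + 80.223.219.83/32 (H2) depth=32
  + 147.6.128.0/17 (H1) depth=17
  + 118.144.0.0/12 (H5) depth=12
  + 147.6.182.0/24 (H1) depth=24
  - 147.6.182.104/29 clear@29
  - 0.0.0.0/0 clear@0
  + 0.0.0.0/1 (H2) depth=1
  Q 147.6.128.26: descend 100100110000011010 ; hops seen [H1] ; pick H1
  Q 118.144.1.241: descend 01110110100100000 ; hops seen [H2,H5,H1] ; pick H1
  Q 17.9.35.142: descend 0 ; hops seen [H2] ; pick H2
  - 80.223.219.83/32 clear@32
  Q 80.223.192.109: descend 0101000011011111110 ; hops seen [H2,H3] ; pick H3
  Q 118.144.2.247: descend 01110110100100000 ; hops seen [H2,H5,H1] ; pick H1
  + 80.223.219.0/24 (H2) depth=24
  - 80.223.192.0/18 clear@18
  Q 80.223.219.5: descend 0101000011011111110110110 ; hops seen [H2,H2] ; pick H2
  Q 80.223.219.73: descend 010100001101111111011011010 ; hops seen [H2,H2] ; pick H2
  + 80.223.216.0/22 (H5) depth=22
  Q 80.223.216.2: descend 0101000011011111110110 ; hops seen [H2,H5] ; pick H5

== LOOKUPS ==
["H4","H3","H1","H3","H4","H3","H1","H1","H2","H3","H1","H2","H2","H5"]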